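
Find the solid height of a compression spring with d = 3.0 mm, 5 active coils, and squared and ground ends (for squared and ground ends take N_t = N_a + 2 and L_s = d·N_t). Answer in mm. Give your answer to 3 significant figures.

21.0 mm

squared and ground ends: N_t = N_a + 2 = 5 + 2 = 7
L_s = d·N_t = 3.0 × 7 = 21 mm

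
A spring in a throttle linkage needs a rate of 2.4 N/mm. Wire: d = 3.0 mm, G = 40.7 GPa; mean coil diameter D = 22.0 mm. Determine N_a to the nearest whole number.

16

N_a = Gd⁴/(8D³k) = (40.7×10³ × 3.0⁴)/(8 × 22.0³ × 2.4)
    = 3.2967e+06 / 204442 = 16.13 → 16 coils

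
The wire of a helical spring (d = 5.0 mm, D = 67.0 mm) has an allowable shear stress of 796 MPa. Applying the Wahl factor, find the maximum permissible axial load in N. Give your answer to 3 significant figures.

527 N

C = D/d = 67.0/5.0 = 13.4000
K_W = (4C−1)/(4C−4) + 0.615/C = 52.600/49.600 + 0.0459 = 1.1064
τ_max = K·8FD/(πd³) → F_max = τ_allow·πd³/(8DK)
F_max = 796·π·5.0³/(8·67.0·1.1064) = 3.1259e+05/593.02 = 527.11 N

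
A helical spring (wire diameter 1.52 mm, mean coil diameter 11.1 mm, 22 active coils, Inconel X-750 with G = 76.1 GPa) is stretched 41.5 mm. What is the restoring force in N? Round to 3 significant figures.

70.0 N

k = Gd⁴/(8D³N_a) = (76.1×10³)(1.52⁴)/(8·11.1³·22) = 1.6876 N/mm
F = k·δ = 1.6876 × 41.5 = 70.037 N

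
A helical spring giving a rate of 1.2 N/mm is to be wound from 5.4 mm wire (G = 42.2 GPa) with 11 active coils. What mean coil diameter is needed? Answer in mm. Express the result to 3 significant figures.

69.8 mm

D = (Gd⁴/(8N_a·k))^(1/3) = (42.2×10³·5.4⁴/(8·11·1.2))^(1/3)
  = (339800)^(1/3) = 69.7816 mm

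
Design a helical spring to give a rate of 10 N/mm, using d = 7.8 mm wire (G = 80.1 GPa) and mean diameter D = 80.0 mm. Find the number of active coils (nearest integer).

7

N_a = Gd⁴/(8D³k) = (80.1×10³ × 7.8⁴)/(8 × 80.0³ × 10)
    = 2.96491e+08 / 4.096e+07 = 7.239 → 7 coils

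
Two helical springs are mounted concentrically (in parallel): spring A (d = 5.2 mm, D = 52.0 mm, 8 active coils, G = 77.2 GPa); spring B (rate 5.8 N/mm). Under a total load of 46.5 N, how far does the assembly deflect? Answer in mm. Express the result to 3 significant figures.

3.85 mm

k_A = Gd⁴/(8D³N_a) = (77.2×10³)(5.2⁴)/(8·52.0³·8) = 6.2725 N/mm
Parallel: k_eq = 6.2725 + 5.8 = 12.073 N/mm
δ = F/k_eq = 46.5/12.073 = 3.8517 mm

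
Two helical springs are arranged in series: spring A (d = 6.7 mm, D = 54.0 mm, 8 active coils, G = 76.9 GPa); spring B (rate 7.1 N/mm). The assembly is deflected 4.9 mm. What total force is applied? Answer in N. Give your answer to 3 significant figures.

k_A = Gd⁴/(8D³N_a) = (76.9×10³)(6.7⁴)/(8·54.0³·8) = 15.377 N/mm
Series: 1/k_eq = 1/15.377 + 1/7.1 = 0.20588; k_eq = 4.8572 N/mm
F = k_eq·δ = 4.8572·4.9 = 23.8 N

23.8 N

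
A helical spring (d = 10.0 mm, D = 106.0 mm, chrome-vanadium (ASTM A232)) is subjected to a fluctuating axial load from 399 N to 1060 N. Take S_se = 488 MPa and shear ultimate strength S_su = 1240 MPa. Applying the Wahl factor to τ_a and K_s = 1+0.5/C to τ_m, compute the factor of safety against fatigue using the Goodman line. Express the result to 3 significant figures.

C = D/d = 106.0/10.0 = 10.6000; K_W = (4C−1)/(4C−4)+0.615/C = 1.1361; K_s = 1+0.5/C = 1.0472
F_a = (F_max−F_min)/2 = 330.5 N; F_m = (F_max+F_min)/2 = 729.5 N
τ_a = K_W·8F_aD/(πd³) = 1.1361 × 89.211 = 101.36 MPa
τ_m = K_s·8F_mD/(πd³) = 1.0472 × 196.91 = 206.2 MPa
Goodman: 1/n_f = τ_a/S_se + τ_m/S_su = 101.36/488 + 206.2/1240 = 0.20770 + 0.16629 = 0.37399
n_f = 1/0.37399 = 2.674

2.67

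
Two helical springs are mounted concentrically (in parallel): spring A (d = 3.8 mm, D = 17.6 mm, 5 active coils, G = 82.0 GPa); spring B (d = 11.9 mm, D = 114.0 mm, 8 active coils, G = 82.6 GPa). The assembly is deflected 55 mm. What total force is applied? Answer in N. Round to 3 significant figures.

5270 N

k_A = Gd⁴/(8D³N_a) = (82.0×10³)(3.8⁴)/(8·17.6³·5) = 78.406 N/mm
k_B = Gd⁴/(8D³N_a) = (82.6×10³)(11.9⁴)/(8·114.0³·8) = 17.469 N/mm
Parallel: k_eq = 78.406 + 17.469 = 95.875 N/mm
F = k_eq·δ = 95.875·55 = 5273.1 N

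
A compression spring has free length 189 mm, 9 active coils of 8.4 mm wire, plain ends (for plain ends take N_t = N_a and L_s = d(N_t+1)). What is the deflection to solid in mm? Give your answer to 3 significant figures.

105 mm

N_t = 9; L_s = 8.4·10 = 84 mm
δ_solid = L₀ − L_s = 189 − 84 = 105 mm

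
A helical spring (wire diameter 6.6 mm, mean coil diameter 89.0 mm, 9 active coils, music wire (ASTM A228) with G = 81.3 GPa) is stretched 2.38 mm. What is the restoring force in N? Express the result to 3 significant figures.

k = Gd⁴/(8D³N_a) = (81.3×10³)(6.6⁴)/(8·89.0³·9) = 3.0392 N/mm
F = k·δ = 3.0392 × 2.38 = 7.2334 N

7.23 N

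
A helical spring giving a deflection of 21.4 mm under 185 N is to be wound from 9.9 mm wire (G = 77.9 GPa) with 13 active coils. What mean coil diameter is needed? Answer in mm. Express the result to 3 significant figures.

94.1 mm

Required rate k = F/δ = 185/21.4 = 8.6449 N/mm
D = (Gd⁴/(8N_a·k))^(1/3) = (77.9×10³·9.9⁴/(8·13·8.6449))^(1/3)
  = (832314)^(1/3) = 94.0652 mm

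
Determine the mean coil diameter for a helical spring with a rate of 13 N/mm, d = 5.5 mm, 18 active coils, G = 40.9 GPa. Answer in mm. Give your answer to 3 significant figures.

D = (Gd⁴/(8N_a·k))^(1/3) = (40.9×10³·5.5⁴/(8·18·13))^(1/3)
  = (19992.6)^(1/3) = 27.1408 mm

27.1 mm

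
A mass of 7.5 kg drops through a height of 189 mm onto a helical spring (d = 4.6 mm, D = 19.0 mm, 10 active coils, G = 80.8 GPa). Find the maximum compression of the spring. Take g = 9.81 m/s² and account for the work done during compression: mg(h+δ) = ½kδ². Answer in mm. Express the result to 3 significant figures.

21.7 mm

k = Gd⁴/(8D³N_a) = (80.8×10³)(4.6⁴)/(8·19.0³·10) = 65.931 N/mm
W = mg = 7.5 × 9.81 = 73.575 N
½kδ² − Wδ − Wh = 0 → δ = (W + √(W² + 2kWh))/k
δ = (73.575 + √(5413.3 + 1.83364e+06))/65.931 = (73.575 + 1356.1)/65.931 = 21.685 mm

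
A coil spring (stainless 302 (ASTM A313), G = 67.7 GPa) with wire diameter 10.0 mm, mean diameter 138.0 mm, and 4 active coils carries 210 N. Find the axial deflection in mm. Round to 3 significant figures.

26.1 mm

k = Gd⁴/(8D³N_a) = (67.7×10³)(10.0⁴)/(8·138.0³·4) = 8.0501 N/mm
δ = F/k = 210 / 8.0501 = 26.087 mm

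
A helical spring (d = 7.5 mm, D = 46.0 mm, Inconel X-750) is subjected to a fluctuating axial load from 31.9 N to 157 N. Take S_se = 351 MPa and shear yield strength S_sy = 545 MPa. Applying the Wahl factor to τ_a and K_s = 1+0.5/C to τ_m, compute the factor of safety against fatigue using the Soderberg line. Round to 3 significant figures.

C = D/d = 46.0/7.5 = 6.1333; K_W = (4C−1)/(4C−4)+0.615/C = 1.2464; K_s = 1+0.5/C = 1.0815
F_a = (F_max−F_min)/2 = 62.55 N; F_m = (F_max+F_min)/2 = 94.45 N
τ_a = K_W·8F_aD/(πd³) = 1.2464 × 17.368 = 21.647 MPa
τ_m = K_s·8F_mD/(πd³) = 1.0815 × 26.225 = 28.363 MPa
Soderberg: 1/n_f = τ_a/S_se + τ_m/S_sy = 21.647/351 + 28.363/545 = 0.06167 + 0.05204 = 0.11371
n_f = 1/0.11371 = 8.794

8.79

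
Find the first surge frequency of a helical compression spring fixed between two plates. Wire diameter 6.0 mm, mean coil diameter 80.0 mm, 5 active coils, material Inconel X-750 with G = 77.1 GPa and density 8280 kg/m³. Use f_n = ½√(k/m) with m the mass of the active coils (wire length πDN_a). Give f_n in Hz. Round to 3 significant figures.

k = Gd⁴/(8D³N_a) = (77.1×10³)(6.0⁴)/(8·80.0³·5) = 4.879 N/mm = 4879 N/m
Wire length L = πDN_a = π·80.0·5 = 1256.6 mm
m = ρ·(πd²/4)·L = 8280 × 28.274×10⁻⁶ m² × 1.2566 m = 0.29419 kg
f_n = ½√(k/m) = 0.5·√(4879/0.29419) = 0.5·√(16584) = 64.39 Hz

64.4 Hz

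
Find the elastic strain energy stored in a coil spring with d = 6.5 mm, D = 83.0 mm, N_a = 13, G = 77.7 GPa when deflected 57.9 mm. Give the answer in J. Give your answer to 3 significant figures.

3.91 J

k = Gd⁴/(8D³N_a) = (77.7×10³)(6.5⁴)/(8·83.0³·13) = 2.3324 N/mm
U = ½kδ² = 0.5 × 2.3324 × 57.9² = 3909.6 N·mm = 3.9096 J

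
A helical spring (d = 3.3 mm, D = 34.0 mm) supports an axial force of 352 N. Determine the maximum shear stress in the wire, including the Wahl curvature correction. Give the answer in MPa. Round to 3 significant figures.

Spring index C = D/d = 34.0/3.3 = 10.3030
K_W = (4C−1)/(4C−4) + 0.615/C = 40.212/37.212 + 0.0597 = 1.1403
τ₀ = 8FD/(πd³) = 8·352·34.0/(π·3.3³) = 95744/112.9 = 848.05 MPa
τ_max = K·τ₀ = 1.1403 × 848.05 = 967.04 MPa

967 MPa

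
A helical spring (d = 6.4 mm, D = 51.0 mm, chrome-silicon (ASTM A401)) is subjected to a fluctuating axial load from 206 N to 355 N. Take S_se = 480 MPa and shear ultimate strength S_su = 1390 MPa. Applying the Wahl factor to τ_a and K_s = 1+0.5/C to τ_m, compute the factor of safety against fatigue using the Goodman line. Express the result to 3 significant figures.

5.07

C = D/d = 51.0/6.4 = 7.9688; K_W = (4C−1)/(4C−4)+0.615/C = 1.1848; K_s = 1+0.5/C = 1.0627
F_a = (F_max−F_min)/2 = 74.5 N; F_m = (F_max+F_min)/2 = 280.5 N
τ_a = K_W·8F_aD/(πd³) = 1.1848 × 36.909 = 43.729 MPa
τ_m = K_s·8F_mD/(πd³) = 1.0627 × 138.96 = 147.68 MPa
Goodman: 1/n_f = τ_a/S_se + τ_m/S_su = 43.729/480 + 147.68/1390 = 0.09110 + 0.10625 = 0.19735
n_f = 1/0.19735 = 5.067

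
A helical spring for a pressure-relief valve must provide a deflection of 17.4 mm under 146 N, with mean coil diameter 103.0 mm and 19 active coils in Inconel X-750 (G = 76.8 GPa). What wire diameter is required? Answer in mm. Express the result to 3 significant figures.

11.6 mm

Required rate k = F/δ = 146/17.4 = 8.3908 N/mm
d = (8D³N_a·k / G)^(1/4) = (8·103.0³·19·8.3908 / (76.8×10³))^0.25
  = (18147)^0.25 = 11.6065 mm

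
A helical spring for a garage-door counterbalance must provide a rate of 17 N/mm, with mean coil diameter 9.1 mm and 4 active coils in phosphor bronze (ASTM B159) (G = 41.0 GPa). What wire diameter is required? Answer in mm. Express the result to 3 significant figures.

1.78 mm

d = (8D³N_a·k / G)^(1/4) = (8·9.1³·4·17 / (41.0×10³))^0.25
  = (9.9986)^0.25 = 1.7782 mm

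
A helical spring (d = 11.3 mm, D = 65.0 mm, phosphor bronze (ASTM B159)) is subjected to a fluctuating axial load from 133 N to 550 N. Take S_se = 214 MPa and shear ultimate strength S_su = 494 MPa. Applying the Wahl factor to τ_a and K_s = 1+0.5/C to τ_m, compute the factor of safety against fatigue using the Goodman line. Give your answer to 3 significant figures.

4.39

C = D/d = 65.0/11.3 = 5.7522; K_W = (4C−1)/(4C−4)+0.615/C = 1.2647; K_s = 1+0.5/C = 1.0869
F_a = (F_max−F_min)/2 = 208.5 N; F_m = (F_max+F_min)/2 = 341.5 N
τ_a = K_W·8F_aD/(πd³) = 1.2647 × 23.918 = 30.25 MPa
τ_m = K_s·8F_mD/(πd³) = 1.0869 × 39.175 = 42.58 MPa
Goodman: 1/n_f = τ_a/S_se + τ_m/S_su = 30.25/214 + 42.58/494 = 0.14135 + 0.08619 = 0.22755
n_f = 1/0.22755 = 4.395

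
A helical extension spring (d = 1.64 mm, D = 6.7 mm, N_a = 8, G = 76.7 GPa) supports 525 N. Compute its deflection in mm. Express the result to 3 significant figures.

k = Gd⁴/(8D³N_a) = (76.7×10³)(1.64⁴)/(8·6.7³·8) = 28.825 N/mm
δ = F/k = 525 / 28.825 = 18.213 mm

18.2 mm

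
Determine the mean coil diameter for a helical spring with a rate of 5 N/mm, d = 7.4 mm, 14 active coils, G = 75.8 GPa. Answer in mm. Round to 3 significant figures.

74.0 mm

D = (Gd⁴/(8N_a·k))^(1/3) = (75.8×10³·7.4⁴/(8·14·5))^(1/3)
  = (405890)^(1/3) = 74.0405 mm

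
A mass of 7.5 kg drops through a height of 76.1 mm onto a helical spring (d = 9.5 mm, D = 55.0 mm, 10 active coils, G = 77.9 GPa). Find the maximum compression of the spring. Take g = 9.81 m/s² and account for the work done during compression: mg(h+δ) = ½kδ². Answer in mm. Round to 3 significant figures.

k = Gd⁴/(8D³N_a) = (77.9×10³)(9.5⁴)/(8·55.0³·10) = 47.671 N/mm
W = mg = 7.5 × 9.81 = 73.575 N
½kδ² − Wδ − Wh = 0 → δ = (W + √(W² + 2kWh))/k
δ = (73.575 + √(5413.3 + 533825))/47.671 = (73.575 + 734.33)/47.671 = 16.947 mm

16.9 mm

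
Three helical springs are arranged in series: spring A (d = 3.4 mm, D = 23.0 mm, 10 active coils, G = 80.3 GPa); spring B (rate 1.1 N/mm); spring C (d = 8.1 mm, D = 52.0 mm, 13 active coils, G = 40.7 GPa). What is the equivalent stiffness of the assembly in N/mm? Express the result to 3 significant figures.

0.923 N/mm

k_A = Gd⁴/(8D³N_a) = (80.3×10³)(3.4⁴)/(8·23.0³·10) = 11.024 N/mm
k_C = Gd⁴/(8D³N_a) = (40.7×10³)(8.1⁴)/(8·52.0³·13) = 11.981 N/mm
Series: 1/k_eq = 1/11.024 + 1/1.1 + 1/11.981 = 1.0833; k_eq = 0.92314 N/mm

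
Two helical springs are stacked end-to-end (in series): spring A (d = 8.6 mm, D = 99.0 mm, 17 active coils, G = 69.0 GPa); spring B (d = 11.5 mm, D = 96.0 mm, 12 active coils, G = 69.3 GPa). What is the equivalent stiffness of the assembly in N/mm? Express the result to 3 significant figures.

k_A = Gd⁴/(8D³N_a) = (69.0×10³)(8.6⁴)/(8·99.0³·17) = 2.8602 N/mm
k_B = Gd⁴/(8D³N_a) = (69.3×10³)(11.5⁴)/(8·96.0³·12) = 14.271 N/mm
Series: 1/k_eq = 1/2.8602 + 1/14.271 = 0.4197; k_eq = 2.3827 N/mm

2.38 N/mm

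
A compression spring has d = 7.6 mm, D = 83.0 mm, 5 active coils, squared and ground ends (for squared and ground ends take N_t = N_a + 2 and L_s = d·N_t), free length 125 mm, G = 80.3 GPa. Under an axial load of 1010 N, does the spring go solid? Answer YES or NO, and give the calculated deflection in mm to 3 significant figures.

YES, δ = 86.2 mm

k = Gd⁴/(8D³N_a) = (80.3×10³)(7.6⁴)/(8·83.0³·5) = 11.713 N/mm
N_t = 7; L_s = 7.6·7 = 53.2 mm; δ_solid = L₀ − L_s = 125 − 53.2 = 71.8 mm
δ = F/k = 1010/11.713 = 86.227 mm
δ ≥ δ_solid → spring goes solid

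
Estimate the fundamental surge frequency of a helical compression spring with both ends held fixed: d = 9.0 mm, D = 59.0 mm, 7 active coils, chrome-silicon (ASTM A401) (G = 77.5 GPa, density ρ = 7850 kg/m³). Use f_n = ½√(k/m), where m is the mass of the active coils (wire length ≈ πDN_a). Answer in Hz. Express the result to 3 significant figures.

k = Gd⁴/(8D³N_a) = (77.5×10³)(9.0⁴)/(8·59.0³·7) = 44.211 N/mm = 44211 N/m
Wire length L = πDN_a = π·59.0·7 = 1297.5 mm
m = ρ·(πd²/4)·L = 7850 × 63.617×10⁻⁶ m² × 1.2975 m = 0.64795 kg
f_n = ½√(k/m) = 0.5·√(44211/0.64795) = 0.5·√(68231) = 130.61 Hz

131 Hz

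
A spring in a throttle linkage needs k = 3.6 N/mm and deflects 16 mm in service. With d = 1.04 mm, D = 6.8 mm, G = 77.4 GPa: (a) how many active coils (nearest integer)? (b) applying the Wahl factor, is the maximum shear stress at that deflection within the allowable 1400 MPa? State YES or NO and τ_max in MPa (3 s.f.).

N_a = Gd⁴/(8D³k) = (77.4×10³)(1.04⁴)/(8·6.8³·3.6) = 9.999 → N_a = 10
Actual rate k = Gd⁴/(8D³·10) = 3.5996 N/mm
Working load F = kδ = 3.5996·16 = 57.594 N
C = 6.8/1.04 = 6.5385; K_W = (4C−1)/(4C−4)+0.615/C = 1.2295
τ_max = K_W·8FD/(πd³) = 1.2295·886.6 = 1090.1 MPa
τ_max ≤ 1400 MPa → acceptable

(a) 10 coils; (b) YES, τ_max = 1090 MPa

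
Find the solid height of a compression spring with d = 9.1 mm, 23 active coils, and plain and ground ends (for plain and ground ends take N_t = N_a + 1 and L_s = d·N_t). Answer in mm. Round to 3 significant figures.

plain and ground ends: N_t = N_a + 1 = 23 + 1 = 24
L_s = d·N_t = 9.1 × 24 = 218.4 mm

218 mm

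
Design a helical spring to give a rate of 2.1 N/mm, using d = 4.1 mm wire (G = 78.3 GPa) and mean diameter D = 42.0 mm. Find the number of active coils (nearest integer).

N_a = Gd⁴/(8D³k) = (78.3×10³ × 4.1⁴)/(8 × 42.0³ × 2.1)
    = 2.21257e+07 / 1.24468e+06 = 17.78 → 18 coils

18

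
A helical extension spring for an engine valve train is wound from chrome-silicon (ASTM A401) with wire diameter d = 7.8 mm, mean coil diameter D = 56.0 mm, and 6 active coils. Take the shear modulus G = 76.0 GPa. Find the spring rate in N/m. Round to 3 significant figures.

k = Gd⁴/(8D³N_a) = (76.0×10³ × 7.8⁴) / (8 × 56.0³ × 6)
  = 2.81314e+08 / 8.42957e+06 = 33.372 N/mm = 33372 N/m

33400 N/m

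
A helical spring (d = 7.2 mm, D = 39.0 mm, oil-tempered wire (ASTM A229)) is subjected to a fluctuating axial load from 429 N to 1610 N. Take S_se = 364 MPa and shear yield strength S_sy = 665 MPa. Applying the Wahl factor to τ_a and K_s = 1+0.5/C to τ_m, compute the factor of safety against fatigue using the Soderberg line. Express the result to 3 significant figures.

1.00

C = D/d = 39.0/7.2 = 5.4167; K_W = (4C−1)/(4C−4)+0.615/C = 1.2833; K_s = 1+0.5/C = 1.0923
F_a = (F_max−F_min)/2 = 590.5 N; F_m = (F_max+F_min)/2 = 1019.5 N
τ_a = K_W·8F_aD/(πd³) = 1.2833 × 157.12 = 201.64 MPa
τ_m = K_s·8F_mD/(πd³) = 1.0923 × 271.27 = 296.31 MPa
Soderberg: 1/n_f = τ_a/S_se + τ_m/S_sy = 201.64/364 + 296.31/665 = 0.55395 + 0.44557 = 0.99952
n_f = 1/0.99952 = 1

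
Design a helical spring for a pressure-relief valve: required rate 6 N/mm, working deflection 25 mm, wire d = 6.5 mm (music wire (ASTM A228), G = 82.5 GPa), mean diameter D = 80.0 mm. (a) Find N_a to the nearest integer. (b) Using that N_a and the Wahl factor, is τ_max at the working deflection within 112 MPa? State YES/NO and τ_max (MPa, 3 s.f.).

(a) 6 coils; (b) NO, τ_max = 124 MPa

N_a = Gd⁴/(8D³k) = (82.5×10³)(6.5⁴)/(8·80.0³·6) = 5.992 → N_a = 6
Actual rate k = Gd⁴/(8D³·6) = 5.9923 N/mm
Working load F = kδ = 5.9923·25 = 149.81 N
C = 80.0/6.5 = 12.3077; K_W = (4C−1)/(4C−4)+0.615/C = 1.1163
τ_max = K_W·8FD/(πd³) = 1.1163·111.13 = 124.05 MPa
τ_max > 112 MPa → exceeds allowable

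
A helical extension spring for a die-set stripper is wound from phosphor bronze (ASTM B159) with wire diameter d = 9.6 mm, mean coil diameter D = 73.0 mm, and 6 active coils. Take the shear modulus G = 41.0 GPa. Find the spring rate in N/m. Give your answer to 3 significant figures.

k = Gd⁴/(8D³N_a) = (41.0×10³ × 9.6⁴) / (8 × 73.0³ × 6)
  = 3.48232e+08 / 1.86728e+07 = 18.649 N/mm = 18649 N/m

18600 N/m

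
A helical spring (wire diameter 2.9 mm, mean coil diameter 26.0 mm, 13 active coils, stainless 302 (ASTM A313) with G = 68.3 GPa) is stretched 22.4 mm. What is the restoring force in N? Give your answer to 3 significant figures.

k = Gd⁴/(8D³N_a) = (68.3×10³)(2.9⁴)/(8·26.0³·13) = 2.6428 N/mm
F = k·δ = 2.6428 × 22.4 = 59.198 N

59.2 N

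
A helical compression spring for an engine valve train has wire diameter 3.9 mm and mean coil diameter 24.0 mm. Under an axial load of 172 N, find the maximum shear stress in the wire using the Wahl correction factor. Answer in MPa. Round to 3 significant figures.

Spring index C = D/d = 24.0/3.9 = 6.1538
K_W = (4C−1)/(4C−4) + 0.615/C = 23.615/20.615 + 0.0999 = 1.2455
τ₀ = 8FD/(πd³) = 8·172·24.0/(π·3.9³) = 33024/186.36 = 177.21 MPa
τ_max = K·τ₀ = 1.2455 × 177.21 = 220.71 MPa

221 MPa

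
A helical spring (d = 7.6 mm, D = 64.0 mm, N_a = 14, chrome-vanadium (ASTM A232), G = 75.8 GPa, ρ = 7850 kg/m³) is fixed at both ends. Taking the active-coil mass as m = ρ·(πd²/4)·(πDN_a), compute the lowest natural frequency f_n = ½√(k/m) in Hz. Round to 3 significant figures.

46.3 Hz

k = Gd⁴/(8D³N_a) = (75.8×10³)(7.6⁴)/(8·64.0³·14) = 8.6132 N/mm = 8613.2 N/m
Wire length L = πDN_a = π·64.0·14 = 2814.9 mm
m = ρ·(πd²/4)·L = 7850 × 45.365×10⁻⁶ m² × 2.8149 m = 1.0024 kg
f_n = ½√(k/m) = 0.5·√(8613.2/1.0024) = 0.5·√(8592.5) = 46.348 Hz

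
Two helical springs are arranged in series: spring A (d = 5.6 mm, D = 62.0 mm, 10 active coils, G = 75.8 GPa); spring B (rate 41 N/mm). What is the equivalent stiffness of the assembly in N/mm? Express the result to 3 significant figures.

k_A = Gd⁴/(8D³N_a) = (75.8×10³)(5.6⁴)/(8·62.0³·10) = 3.9098 N/mm
Series: 1/k_eq = 1/3.9098 + 1/41 = 0.28016; k_eq = 3.5694 N/mm

3.57 N/mm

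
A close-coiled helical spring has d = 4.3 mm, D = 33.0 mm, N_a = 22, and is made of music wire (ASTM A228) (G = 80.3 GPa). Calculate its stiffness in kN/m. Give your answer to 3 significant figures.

k = Gd⁴/(8D³N_a) = (80.3×10³ × 4.3⁴) / (8 × 33.0³ × 22)
  = 2.7453e+07 / 6.32491e+06 = 4.3405 N/mm

4.34 kN/m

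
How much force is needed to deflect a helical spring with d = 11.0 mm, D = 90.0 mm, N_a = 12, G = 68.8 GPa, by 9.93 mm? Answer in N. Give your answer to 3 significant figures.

k = Gd⁴/(8D³N_a) = (68.8×10³)(11.0⁴)/(8·90.0³·12) = 14.393 N/mm
F = k·δ = 14.393 × 9.93 = 142.93 N

143 N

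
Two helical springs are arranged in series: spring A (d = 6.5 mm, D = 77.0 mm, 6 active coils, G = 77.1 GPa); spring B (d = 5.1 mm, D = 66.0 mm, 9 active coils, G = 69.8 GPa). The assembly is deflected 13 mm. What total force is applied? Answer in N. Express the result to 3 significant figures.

k_A = Gd⁴/(8D³N_a) = (77.1×10³)(6.5⁴)/(8·77.0³·6) = 6.2805 N/mm
k_B = Gd⁴/(8D³N_a) = (69.8×10³)(5.1⁴)/(8·66.0³·9) = 2.2812 N/mm
Series: 1/k_eq = 1/6.2805 + 1/2.2812 = 0.59758; k_eq = 1.6734 N/mm
F = k_eq·δ = 1.6734·13 = 21.754 N

21.8 N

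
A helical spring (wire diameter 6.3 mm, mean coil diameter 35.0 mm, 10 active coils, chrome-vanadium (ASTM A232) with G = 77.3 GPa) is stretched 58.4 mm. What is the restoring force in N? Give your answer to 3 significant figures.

k = Gd⁴/(8D³N_a) = (77.3×10³)(6.3⁴)/(8·35.0³·10) = 35.502 N/mm
F = k·δ = 35.502 × 58.4 = 2073.3 N

2070 N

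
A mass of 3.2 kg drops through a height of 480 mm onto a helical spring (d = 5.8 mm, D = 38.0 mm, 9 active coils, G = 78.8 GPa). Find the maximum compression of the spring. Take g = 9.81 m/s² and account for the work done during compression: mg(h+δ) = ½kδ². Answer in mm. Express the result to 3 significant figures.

38.0 mm

k = Gd⁴/(8D³N_a) = (78.8×10³)(5.8⁴)/(8·38.0³·9) = 22.571 N/mm
W = mg = 3.2 × 9.81 = 31.392 N
½kδ² − Wδ − Wh = 0 → δ = (W + √(W² + 2kWh))/k
δ = (31.392 + √(985.46 + 680213))/22.571 = (31.392 + 825.35)/22.571 = 37.957 mm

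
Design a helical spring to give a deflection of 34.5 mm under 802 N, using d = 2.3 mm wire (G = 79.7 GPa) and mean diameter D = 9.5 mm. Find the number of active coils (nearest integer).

Required rate k = F/δ = 802/34.5 = 23.246 N/mm
N_a = Gd⁴/(8D³k) = (79.7×10³ × 2.3⁴)/(8 × 9.5³ × 23.246)
    = 2.23033e+06 / 159447 = 13.99 → 14 coils

14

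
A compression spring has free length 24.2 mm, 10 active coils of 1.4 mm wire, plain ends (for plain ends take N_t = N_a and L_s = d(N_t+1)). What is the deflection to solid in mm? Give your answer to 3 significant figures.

8.80 mm

N_t = 10; L_s = 1.4·11 = 15.4 mm
δ_solid = L₀ − L_s = 24.2 − 15.4 = 8.8 mm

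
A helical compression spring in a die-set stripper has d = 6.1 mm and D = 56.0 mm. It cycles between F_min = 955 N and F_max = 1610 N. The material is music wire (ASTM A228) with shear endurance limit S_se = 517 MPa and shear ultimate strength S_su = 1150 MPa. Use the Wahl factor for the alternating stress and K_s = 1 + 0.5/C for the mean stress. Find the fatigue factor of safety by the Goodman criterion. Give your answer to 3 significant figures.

0.833

C = D/d = 56.0/6.1 = 9.1803; K_W = (4C−1)/(4C−4)+0.615/C = 1.1587; K_s = 1+0.5/C = 1.0545
F_a = (F_max−F_min)/2 = 327.5 N; F_m = (F_max+F_min)/2 = 1282.5 N
τ_a = K_W·8F_aD/(πd³) = 1.1587 × 205.75 = 238.4 MPa
τ_m = K_s·8F_mD/(πd³) = 1.0545 × 805.74 = 849.63 MPa
Goodman: 1/n_f = τ_a/S_se + τ_m/S_su = 238.4/517 + 849.63/1150 = 0.46113 + 0.73881 = 1.1999
n_f = 1/1.1999 = 0.8334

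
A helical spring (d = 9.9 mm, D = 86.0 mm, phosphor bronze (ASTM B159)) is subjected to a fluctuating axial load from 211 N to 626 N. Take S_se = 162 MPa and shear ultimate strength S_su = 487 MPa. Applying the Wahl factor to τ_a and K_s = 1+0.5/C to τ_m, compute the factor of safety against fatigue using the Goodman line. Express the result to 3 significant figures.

1.84

C = D/d = 86.0/9.9 = 8.6869; K_W = (4C−1)/(4C−4)+0.615/C = 1.1684; K_s = 1+0.5/C = 1.0576
F_a = (F_max−F_min)/2 = 207.5 N; F_m = (F_max+F_min)/2 = 418.5 N
τ_a = K_W·8F_aD/(πd³) = 1.1684 × 46.833 = 54.718 MPa
τ_m = K_s·8F_mD/(πd³) = 1.0576 × 94.456 = 99.892 MPa
Goodman: 1/n_f = τ_a/S_se + τ_m/S_su = 54.718/162 + 99.892/487 = 0.33777 + 0.20512 = 0.54288
n_f = 1/0.54288 = 1.842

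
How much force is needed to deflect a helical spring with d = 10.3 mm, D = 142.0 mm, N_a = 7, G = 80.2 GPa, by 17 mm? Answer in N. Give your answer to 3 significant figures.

k = Gd⁴/(8D³N_a) = (80.2×10³)(10.3⁴)/(8·142.0³·7) = 5.6295 N/mm
F = k·δ = 5.6295 × 17 = 95.702 N

95.7 N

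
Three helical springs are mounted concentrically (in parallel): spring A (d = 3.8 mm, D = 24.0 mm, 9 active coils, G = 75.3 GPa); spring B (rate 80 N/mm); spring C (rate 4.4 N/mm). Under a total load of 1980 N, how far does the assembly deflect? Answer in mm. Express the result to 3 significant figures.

k_A = Gd⁴/(8D³N_a) = (75.3×10³)(3.8⁴)/(8·24.0³·9) = 15.775 N/mm
Parallel: k_eq = 15.775 + 80 + 4.4 = 100.17 N/mm
δ = F/k_eq = 1980/100.17 = 19.765 mm

19.8 mm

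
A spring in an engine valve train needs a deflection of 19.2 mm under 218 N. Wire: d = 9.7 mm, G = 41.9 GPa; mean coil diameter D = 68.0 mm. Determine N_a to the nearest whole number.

13

Required rate k = F/δ = 218/19.2 = 11.354 N/mm
N_a = Gd⁴/(8D³k) = (41.9×10³ × 9.7⁴)/(8 × 68.0³ × 11.354)
    = 3.70938e+08 / 2.85609e+07 = 12.99 → 13 coils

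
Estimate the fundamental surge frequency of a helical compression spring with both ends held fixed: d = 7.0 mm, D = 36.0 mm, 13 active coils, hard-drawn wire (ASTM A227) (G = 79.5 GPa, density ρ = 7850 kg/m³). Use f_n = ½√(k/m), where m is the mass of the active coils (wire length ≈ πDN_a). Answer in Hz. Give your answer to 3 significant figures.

149 Hz

k = Gd⁴/(8D³N_a) = (79.5×10³)(7.0⁴)/(8·36.0³·13) = 39.339 N/mm = 39339 N/m
Wire length L = πDN_a = π·36.0·13 = 1470.3 mm
m = ρ·(πd²/4)·L = 7850 × 38.485×10⁻⁶ m² × 1.4703 m = 0.44417 kg
f_n = ½√(k/m) = 0.5·√(39339/0.44417) = 0.5·√(88566) = 148.8 Hz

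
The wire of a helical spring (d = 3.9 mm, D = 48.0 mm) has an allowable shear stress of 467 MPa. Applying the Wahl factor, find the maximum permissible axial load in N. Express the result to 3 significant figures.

203 N

C = D/d = 48.0/3.9 = 12.3077
K_W = (4C−1)/(4C−4) + 0.615/C = 48.231/45.231 + 0.0500 = 1.1163
τ_max = K·8FD/(πd³) → F_max = τ_allow·πd³/(8DK)
F_max = 467·π·3.9³/(8·48.0·1.1163) = 87028/428.66 = 203.03 N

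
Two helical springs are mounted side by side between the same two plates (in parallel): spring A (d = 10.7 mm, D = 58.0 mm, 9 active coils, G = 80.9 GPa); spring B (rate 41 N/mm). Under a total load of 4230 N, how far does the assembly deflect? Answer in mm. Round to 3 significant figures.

36.3 mm

k_A = Gd⁴/(8D³N_a) = (80.9×10³)(10.7⁴)/(8·58.0³·9) = 75.486 N/mm
Parallel: k_eq = 75.486 + 41 = 116.49 N/mm
δ = F/k_eq = 4230/116.49 = 36.313 mm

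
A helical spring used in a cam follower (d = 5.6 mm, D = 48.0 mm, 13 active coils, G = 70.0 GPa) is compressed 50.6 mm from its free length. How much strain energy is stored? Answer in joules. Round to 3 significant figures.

7.66 J

k = Gd⁴/(8D³N_a) = (70.0×10³)(5.6⁴)/(8·48.0³·13) = 5.9854 N/mm
U = ½kδ² = 0.5 × 5.9854 × 50.6² = 7662.4 N·mm = 7.6624 J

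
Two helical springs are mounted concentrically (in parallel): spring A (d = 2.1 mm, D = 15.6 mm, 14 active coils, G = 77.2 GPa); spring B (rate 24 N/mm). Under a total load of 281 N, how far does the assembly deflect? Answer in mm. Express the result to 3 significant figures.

10.2 mm

k_A = Gd⁴/(8D³N_a) = (77.2×10³)(2.1⁴)/(8·15.6³·14) = 3.531 N/mm
Parallel: k_eq = 3.531 + 24 = 27.531 N/mm
δ = F/k_eq = 281/27.531 = 10.207 mm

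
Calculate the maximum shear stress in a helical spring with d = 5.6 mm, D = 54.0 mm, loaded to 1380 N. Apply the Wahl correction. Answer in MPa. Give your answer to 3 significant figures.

Spring index C = D/d = 54.0/5.6 = 9.6429
K_W = (4C−1)/(4C−4) + 0.615/C = 37.571/34.571 + 0.0638 = 1.1506
τ₀ = 8FD/(πd³) = 8·1380·54.0/(π·5.6³) = 596160/551.71 = 1080.6 MPa
τ_max = K·τ₀ = 1.1506 × 1080.6 = 1243.2 MPa

1240 MPa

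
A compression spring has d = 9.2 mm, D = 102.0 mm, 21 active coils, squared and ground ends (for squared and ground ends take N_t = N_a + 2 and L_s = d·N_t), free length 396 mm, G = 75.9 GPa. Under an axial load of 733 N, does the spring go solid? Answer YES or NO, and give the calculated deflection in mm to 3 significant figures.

k = Gd⁴/(8D³N_a) = (75.9×10³)(9.2⁴)/(8·102.0³·21) = 3.0499 N/mm
N_t = 23; L_s = 9.2·23 = 211.6 mm; δ_solid = L₀ − L_s = 396 − 211.6 = 184.4 mm
δ = F/k = 733/3.0499 = 240.34 mm
δ ≥ δ_solid → spring goes solid

YES, δ = 240 mm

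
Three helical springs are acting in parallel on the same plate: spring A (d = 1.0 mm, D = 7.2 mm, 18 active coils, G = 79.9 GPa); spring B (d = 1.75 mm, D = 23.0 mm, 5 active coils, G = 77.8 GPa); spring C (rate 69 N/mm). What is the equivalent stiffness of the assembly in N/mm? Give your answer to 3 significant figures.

72.0 N/mm

k_A = Gd⁴/(8D³N_a) = (79.9×10³)(1.0⁴)/(8·7.2³·18) = 1.4866 N/mm
k_B = Gd⁴/(8D³N_a) = (77.8×10³)(1.75⁴)/(8·23.0³·5) = 1.4993 N/mm
Parallel: k_eq = 1.4866 + 1.4993 + 69 = 71.986 N/mm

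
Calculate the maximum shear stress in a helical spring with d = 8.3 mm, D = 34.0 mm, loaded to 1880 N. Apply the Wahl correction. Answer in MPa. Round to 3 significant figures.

396 MPa

Spring index C = D/d = 34.0/8.3 = 4.0964
K_W = (4C−1)/(4C−4) + 0.615/C = 15.386/12.386 + 0.1501 = 1.3924
τ₀ = 8FD/(πd³) = 8·1880·34.0/(π·8.3³) = 511360/1796.3 = 284.67 MPa
τ_max = K·τ₀ = 1.3924 × 284.67 = 396.36 MPa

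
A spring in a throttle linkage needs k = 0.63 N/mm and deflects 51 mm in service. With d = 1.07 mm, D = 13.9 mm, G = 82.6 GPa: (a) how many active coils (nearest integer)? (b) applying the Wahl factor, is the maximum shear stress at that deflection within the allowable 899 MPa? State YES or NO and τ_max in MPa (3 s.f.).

(a) 8 coils; (b) NO, τ_max = 1030 MPa

N_a = Gd⁴/(8D³k) = (82.6×10³)(1.07⁴)/(8·13.9³·0.63) = 7.999 → N_a = 8
Actual rate k = Gd⁴/(8D³·8) = 0.62993 N/mm
Working load F = kδ = 0.62993·51 = 32.126 N
C = 13.9/1.07 = 12.9907; K_W = (4C−1)/(4C−4)+0.615/C = 1.1099
τ_max = K_W·8FD/(πd³) = 1.1099·928.25 = 1030.3 MPa
τ_max > 899 MPa → exceeds allowable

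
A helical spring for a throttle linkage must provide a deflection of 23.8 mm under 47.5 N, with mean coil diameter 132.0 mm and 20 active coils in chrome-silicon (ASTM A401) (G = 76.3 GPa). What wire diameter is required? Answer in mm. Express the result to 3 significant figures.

Required rate k = F/δ = 47.5/23.8 = 1.9958 N/mm
d = (8D³N_a·k / G)^(1/4) = (8·132.0³·20·1.9958 / (76.3×10³))^0.25
  = (9625.7)^0.25 = 9.9051 mm

9.91 mm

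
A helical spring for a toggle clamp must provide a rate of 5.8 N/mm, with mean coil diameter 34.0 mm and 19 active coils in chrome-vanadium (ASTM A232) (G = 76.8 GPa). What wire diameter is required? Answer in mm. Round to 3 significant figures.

d = (8D³N_a·k / G)^(1/4) = (8·34.0³·19·5.8 / (76.8×10³))^0.25
  = (451.18)^0.25 = 4.6088 mm

4.61 mm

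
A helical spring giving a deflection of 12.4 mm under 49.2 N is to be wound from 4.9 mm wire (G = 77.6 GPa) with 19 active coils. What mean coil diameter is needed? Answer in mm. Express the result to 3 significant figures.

Required rate k = F/δ = 49.2/12.4 = 3.9677 N/mm
D = (Gd⁴/(8N_a·k))^(1/3) = (77.6×10³·4.9⁴/(8·19·3.9677))^(1/3)
  = (74175.3)^(1/3) = 42.0165 mm

42.0 mm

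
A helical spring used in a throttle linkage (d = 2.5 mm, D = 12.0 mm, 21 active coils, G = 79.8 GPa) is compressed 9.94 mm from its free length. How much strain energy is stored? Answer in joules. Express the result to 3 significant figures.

k = Gd⁴/(8D³N_a) = (79.8×10³)(2.5⁴)/(8·12.0³·21) = 10.738 N/mm
U = ½kδ² = 0.5 × 10.738 × 9.94² = 530.46 N·mm = 0.53046 J

0.530 J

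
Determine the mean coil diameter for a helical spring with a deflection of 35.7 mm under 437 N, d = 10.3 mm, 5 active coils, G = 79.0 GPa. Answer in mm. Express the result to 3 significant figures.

Required rate k = F/δ = 437/35.7 = 12.241 N/mm
D = (Gd⁴/(8N_a·k))^(1/3) = (79.0×10³·10.3⁴/(8·5·12.241))^(1/3)
  = (1.81595e+06)^(1/3) = 122.0022 mm

122 mm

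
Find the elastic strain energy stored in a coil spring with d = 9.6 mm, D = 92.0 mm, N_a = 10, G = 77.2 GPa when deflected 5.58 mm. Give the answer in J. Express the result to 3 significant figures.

k = Gd⁴/(8D³N_a) = (77.2×10³)(9.6⁴)/(8·92.0³·10) = 10.526 N/mm
U = ½kδ² = 0.5 × 10.526 × 5.58² = 163.87 N·mm = 0.16387 J

0.164 J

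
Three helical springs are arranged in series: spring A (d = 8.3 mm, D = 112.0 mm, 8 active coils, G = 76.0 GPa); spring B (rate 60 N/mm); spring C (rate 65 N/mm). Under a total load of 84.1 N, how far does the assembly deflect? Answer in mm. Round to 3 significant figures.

23.7 mm

k_A = Gd⁴/(8D³N_a) = (76.0×10³)(8.3⁴)/(8·112.0³·8) = 4.0114 N/mm
Series: 1/k_eq = 1/4.0114 + 1/60 + 1/65 = 0.28134; k_eq = 3.5544 N/mm
δ = F/k_eq = 84.1/3.5544 = 23.661 mm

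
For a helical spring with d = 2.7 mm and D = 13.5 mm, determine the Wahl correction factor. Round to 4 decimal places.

1.3105

C = D/d = 13.5/2.7 = 5.0000
K_W = (4C−1)/(4C−4) + 0.615/C = 19.000/16.000 + 0.1230 = 1.3105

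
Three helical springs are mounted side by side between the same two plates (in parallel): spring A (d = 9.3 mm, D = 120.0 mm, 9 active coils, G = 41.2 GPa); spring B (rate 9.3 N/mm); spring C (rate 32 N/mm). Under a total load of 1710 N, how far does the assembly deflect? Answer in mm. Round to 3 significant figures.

k_A = Gd⁴/(8D³N_a) = (41.2×10³)(9.3⁴)/(8·120.0³·9) = 2.4772 N/mm
Parallel: k_eq = 2.4772 + 9.3 + 32 = 43.777 N/mm
δ = F/k_eq = 1710/43.777 = 39.061 mm

39.1 mm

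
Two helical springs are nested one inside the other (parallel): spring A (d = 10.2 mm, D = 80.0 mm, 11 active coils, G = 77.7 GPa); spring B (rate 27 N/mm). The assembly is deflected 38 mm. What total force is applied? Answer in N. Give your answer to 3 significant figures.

k_A = Gd⁴/(8D³N_a) = (77.7×10³)(10.2⁴)/(8·80.0³·11) = 18.667 N/mm
Parallel: k_eq = 18.667 + 27 = 45.667 N/mm
F = k_eq·δ = 45.667·38 = 1735.3 N

1740 N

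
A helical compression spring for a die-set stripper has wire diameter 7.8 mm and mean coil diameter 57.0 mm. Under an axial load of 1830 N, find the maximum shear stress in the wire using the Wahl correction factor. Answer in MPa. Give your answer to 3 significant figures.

Spring index C = D/d = 57.0/7.8 = 7.3077
K_W = (4C−1)/(4C−4) + 0.615/C = 28.231/25.231 + 0.0842 = 1.2031
τ₀ = 8FD/(πd³) = 8·1830·57.0/(π·7.8³) = 834480/1490.8 = 559.73 MPa
τ_max = K·τ₀ = 1.2031 × 559.73 = 673.39 MPa

673 MPa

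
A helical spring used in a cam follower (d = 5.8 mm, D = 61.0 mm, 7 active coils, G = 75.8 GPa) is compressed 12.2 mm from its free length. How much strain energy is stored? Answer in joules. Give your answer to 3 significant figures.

0.502 J

k = Gd⁴/(8D³N_a) = (75.8×10³)(5.8⁴)/(8·61.0³·7) = 6.7484 N/mm
U = ½kδ² = 0.5 × 6.7484 × 12.2² = 502.22 N·mm = 0.50222 J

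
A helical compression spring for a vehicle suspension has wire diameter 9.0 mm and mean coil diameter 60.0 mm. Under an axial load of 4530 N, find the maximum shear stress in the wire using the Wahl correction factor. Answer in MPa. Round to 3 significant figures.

1160 MPa

Spring index C = D/d = 60.0/9.0 = 6.6667
K_W = (4C−1)/(4C−4) + 0.615/C = 25.667/22.667 + 0.0922 = 1.2246
τ₀ = 8FD/(πd³) = 8·4530·60.0/(π·9.0³) = 2.1744e+06/2290.2 = 949.43 MPa
τ_max = K·τ₀ = 1.2246 × 949.43 = 1162.7 MPa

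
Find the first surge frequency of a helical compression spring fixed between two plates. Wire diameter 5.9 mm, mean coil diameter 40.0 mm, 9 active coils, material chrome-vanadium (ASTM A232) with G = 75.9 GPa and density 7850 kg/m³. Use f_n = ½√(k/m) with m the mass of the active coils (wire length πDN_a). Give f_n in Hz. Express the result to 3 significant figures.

k = Gd⁴/(8D³N_a) = (75.9×10³)(5.9⁴)/(8·40.0³·9) = 19.959 N/mm = 19959 N/m
Wire length L = πDN_a = π·40.0·9 = 1131 mm
m = ρ·(πd²/4)·L = 7850 × 27.34×10⁻⁶ m² × 1.131 m = 0.24273 kg
f_n = ½√(k/m) = 0.5·√(19959/0.24273) = 0.5·√(82228) = 143.38 Hz

143 Hz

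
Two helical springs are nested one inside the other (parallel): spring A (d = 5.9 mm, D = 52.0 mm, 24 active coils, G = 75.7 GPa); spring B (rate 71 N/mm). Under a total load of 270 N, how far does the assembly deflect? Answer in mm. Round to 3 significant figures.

k_A = Gd⁴/(8D³N_a) = (75.7×10³)(5.9⁴)/(8·52.0³·24) = 3.3978 N/mm
Parallel: k_eq = 3.3978 + 71 = 74.398 N/mm
δ = F/k_eq = 270/74.398 = 3.6291 mm

3.63 mm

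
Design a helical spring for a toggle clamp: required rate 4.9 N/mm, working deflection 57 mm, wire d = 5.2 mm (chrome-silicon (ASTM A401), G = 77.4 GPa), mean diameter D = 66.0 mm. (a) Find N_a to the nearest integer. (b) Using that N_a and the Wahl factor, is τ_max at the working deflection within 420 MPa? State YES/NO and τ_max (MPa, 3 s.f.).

N_a = Gd⁴/(8D³k) = (77.4×10³)(5.2⁴)/(8·66.0³·4.9) = 5.022 → N_a = 5
Actual rate k = Gd⁴/(8D³·5) = 4.9211 N/mm
Working load F = kδ = 4.9211·57 = 280.5 N
C = 66.0/5.2 = 12.6923; K_W = (4C−1)/(4C−4)+0.615/C = 1.1126
τ_max = K_W·8FD/(πd³) = 1.1126·335.28 = 373.04 MPa
τ_max ≤ 420 MPa → acceptable

(a) 5 coils; (b) YES, τ_max = 373 MPa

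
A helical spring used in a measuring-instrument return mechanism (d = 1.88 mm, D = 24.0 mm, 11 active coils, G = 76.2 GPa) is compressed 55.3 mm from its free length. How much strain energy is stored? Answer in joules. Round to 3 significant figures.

k = Gd⁴/(8D³N_a) = (76.2×10³)(1.88⁴)/(8·24.0³·11) = 0.78247 N/mm
U = ½kδ² = 0.5 × 0.78247 × 55.3² = 1196.4 N·mm = 1.1964 J

1.20 J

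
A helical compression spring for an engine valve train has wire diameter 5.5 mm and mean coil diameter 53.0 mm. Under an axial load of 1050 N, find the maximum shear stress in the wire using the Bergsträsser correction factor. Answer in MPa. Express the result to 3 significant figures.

972 MPa

Spring index C = D/d = 53.0/5.5 = 9.6364
K_B = (4C+2)/(4C−3) = 40.545/35.545 = 1.1407
τ₀ = 8FD/(πd³) = 8·1050·53.0/(π·5.5³) = 445200/522.68 = 851.76 MPa
τ_max = K·τ₀ = 1.1407 × 851.76 = 971.57 MPa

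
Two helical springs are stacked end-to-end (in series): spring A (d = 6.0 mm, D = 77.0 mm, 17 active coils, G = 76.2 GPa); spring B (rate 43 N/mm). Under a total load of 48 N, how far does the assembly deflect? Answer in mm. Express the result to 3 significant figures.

k_A = Gd⁴/(8D³N_a) = (76.2×10³)(6.0⁴)/(8·77.0³·17) = 1.5906 N/mm
Series: 1/k_eq = 1/1.5906 + 1/43 = 0.65197; k_eq = 1.5338 N/mm
δ = F/k_eq = 48/1.5338 = 31.294 mm

31.3 mm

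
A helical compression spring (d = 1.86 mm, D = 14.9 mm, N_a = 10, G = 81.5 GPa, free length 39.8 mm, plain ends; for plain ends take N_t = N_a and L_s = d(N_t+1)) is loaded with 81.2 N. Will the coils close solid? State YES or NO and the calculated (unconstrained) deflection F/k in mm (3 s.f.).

k = Gd⁴/(8D³N_a) = (81.5×10³)(1.86⁴)/(8·14.9³·10) = 3.686 N/mm
N_t = 10; L_s = 1.86·11 = 20.46 mm; δ_solid = L₀ − L_s = 39.8 − 20.46 = 19.34 mm
δ = F/k = 81.2/3.686 = 22.029 mm
δ ≥ δ_solid → spring goes solid

YES, δ = 22.0 mm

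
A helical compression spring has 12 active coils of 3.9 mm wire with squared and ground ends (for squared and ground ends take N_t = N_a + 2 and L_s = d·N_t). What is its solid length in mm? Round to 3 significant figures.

squared and ground ends: N_t = N_a + 2 = 12 + 2 = 14
L_s = d·N_t = 3.9 × 14 = 54.6 mm

54.6 mm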